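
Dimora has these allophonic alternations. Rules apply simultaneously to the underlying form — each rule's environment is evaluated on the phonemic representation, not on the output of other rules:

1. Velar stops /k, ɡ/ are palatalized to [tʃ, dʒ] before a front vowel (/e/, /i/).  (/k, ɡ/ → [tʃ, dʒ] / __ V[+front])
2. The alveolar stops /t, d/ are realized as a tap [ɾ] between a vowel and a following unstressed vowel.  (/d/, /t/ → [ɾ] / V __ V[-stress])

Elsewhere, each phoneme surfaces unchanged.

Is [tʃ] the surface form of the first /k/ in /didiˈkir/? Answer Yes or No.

/k/ (between /i/ and /i/) occurs before a front vowel → [tʃ] by rule 1.
The actual realization is [tʃ], which matches [tʃ].

Yes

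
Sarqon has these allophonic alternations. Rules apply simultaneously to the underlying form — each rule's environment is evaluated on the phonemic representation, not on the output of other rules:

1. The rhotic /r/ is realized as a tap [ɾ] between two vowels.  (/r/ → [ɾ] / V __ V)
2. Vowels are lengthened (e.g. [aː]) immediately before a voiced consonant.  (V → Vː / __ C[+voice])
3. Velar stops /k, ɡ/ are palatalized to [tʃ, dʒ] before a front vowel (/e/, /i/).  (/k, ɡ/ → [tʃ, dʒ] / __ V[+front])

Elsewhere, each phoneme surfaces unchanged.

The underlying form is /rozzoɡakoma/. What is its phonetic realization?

[roːzzoːɡakoːma]

/r/ (word-initial) is in the target of rule 1 but the environment (between two vowels) is not met → [r].
/o/ meets the environment for rule 2 (before a voiced consonant) → [oː].
/z/ (between /o/ and /z/): no rule targets it → [z].
/z/ — not in any rule's target class → [z].
/o/ (between /z/ and /ɡ/) occurs before a voiced consonant → [oː] by rule 2.
/ɡ/ — between /o/ and /a/; rule 3 does not apply here → [ɡ].
/a/ (between /ɡ/ and /k/): rule 2 targets it, but not before a voiced consonant → unchanged [a].
/k/ (between /a/ and /o/) is in the target of rule 3 but the environment (before a front vowel) is not met → [k].
/o/ (between /k/ and /m/): before a voiced consonant, so rule 2 applies → [oː].
/m/ (between /o/ and /a/): no rule targets it → [m].
/a/ (word-final): rule 2 targets it, but not before a voiced consonant → unchanged [a].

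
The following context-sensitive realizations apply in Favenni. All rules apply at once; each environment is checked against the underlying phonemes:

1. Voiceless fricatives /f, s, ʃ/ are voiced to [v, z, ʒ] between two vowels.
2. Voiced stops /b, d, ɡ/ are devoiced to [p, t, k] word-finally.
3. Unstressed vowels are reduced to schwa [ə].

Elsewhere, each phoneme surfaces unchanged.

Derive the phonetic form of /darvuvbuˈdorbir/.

/d/ (word-initial): rule 2 targets it, but not word-finally → unchanged [d].
/a/ — between /d/ and /r/, in an unstressed syllable — surfaces as [ə] (rule 3).
/r/ (between /a/ and /v/): no rule targets it → [r].
/v/ stays [v].
/u/ (between /v/ and /v/) occurs in an unstressed syllable → [ə] by rule 3.
/v/ — not in any rule's target class → [v].
/b/ (between /v/ and /u/) fails the environment for rule 2, so it stays [b].
/u/ (between /b/ and /d/): in an unstressed syllable, so rule 3 applies → [ə].
/d/ — between /u/ and /o/; rule 2 does not apply here → [d].
/o/ (between /d/ and /r/): rule 3 targets it, but not in an unstressed syllable → unchanged [o].
/r/ (between /o/ and /b/): no rule targets it → [r].
/b/ — between /r/ and /i/; rule 2 does not apply here → [b].
/i/ — between /b/ and /r/, in an unstressed syllable — surfaces as [ə] (rule 3).
/r/ (word-final) is unaffected → [r].

[dərvəvbəˈdorbər]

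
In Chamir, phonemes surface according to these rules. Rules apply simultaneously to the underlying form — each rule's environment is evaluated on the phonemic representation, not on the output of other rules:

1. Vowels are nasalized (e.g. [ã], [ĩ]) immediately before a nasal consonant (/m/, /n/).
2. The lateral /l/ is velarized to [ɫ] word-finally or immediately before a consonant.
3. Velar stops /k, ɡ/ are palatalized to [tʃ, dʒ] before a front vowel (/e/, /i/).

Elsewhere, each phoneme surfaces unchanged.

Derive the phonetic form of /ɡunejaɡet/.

/ɡ/ (word-initial) is in the target of rule 3 but the environment (before a front vowel) is not met → [ɡ].
/u/ (between /ɡ/ and /n/) occurs before a nasal consonant → [ũ] by rule 1.
/n/ — not in any rule's target class → [n].
/e/ (between /n/ and /j/): rule 1 targets it, but not before a nasal consonant → unchanged [e].
/j/ stays [j].
/a/ (between /j/ and /ɡ/) is in the target of rule 1 but the environment (before a nasal consonant) is not met → [a].
/ɡ/ meets the environment for rule 3 (before a front vowel) → [dʒ].
/e/ — between /ɡ/ and /t/; rule 1 does not apply here → [e].
/t/ (word-final) is unaffected → [t].

[ɡũnejadʒet]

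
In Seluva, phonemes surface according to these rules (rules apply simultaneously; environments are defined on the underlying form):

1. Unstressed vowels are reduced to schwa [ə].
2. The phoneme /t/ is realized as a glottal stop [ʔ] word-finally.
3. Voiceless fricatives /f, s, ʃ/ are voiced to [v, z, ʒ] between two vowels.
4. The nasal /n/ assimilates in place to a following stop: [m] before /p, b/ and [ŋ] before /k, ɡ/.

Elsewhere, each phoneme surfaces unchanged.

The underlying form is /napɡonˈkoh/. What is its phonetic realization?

/n/ (word-initial) fails the environment for rule 4, so it stays [n].
/a/ (between /n/ and /p/): in an unstressed syllable, so rule 1 applies → [ə].
/p/ stays [p].
/ɡ/ — not in any rule's target class → [ɡ].
/o/ meets the environment for rule 1 (in an unstressed syllable) → [ə].
/n/ (between /o/ and /k/) occurs before a labial or velar stop → [ŋ] by rule 4.
/k/ (between /n/ and /o/): no rule targets it → [k].
/o/ (between /k/ and /h/) is in the target of rule 1 but the environment (in an unstressed syllable) is not met → [o].
/h/ (word-final) is unaffected → [h].

[nəpɡəŋˈkoh]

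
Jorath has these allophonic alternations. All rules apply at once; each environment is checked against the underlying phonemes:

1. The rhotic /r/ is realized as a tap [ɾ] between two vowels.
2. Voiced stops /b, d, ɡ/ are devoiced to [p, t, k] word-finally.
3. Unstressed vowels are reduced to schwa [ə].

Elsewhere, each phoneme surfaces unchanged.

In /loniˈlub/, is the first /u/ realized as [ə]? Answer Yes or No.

/u/ (between /l/ and /b/) fails the environment for rule 3, so it stays [u].
The actual realization is [u], not [ə].

No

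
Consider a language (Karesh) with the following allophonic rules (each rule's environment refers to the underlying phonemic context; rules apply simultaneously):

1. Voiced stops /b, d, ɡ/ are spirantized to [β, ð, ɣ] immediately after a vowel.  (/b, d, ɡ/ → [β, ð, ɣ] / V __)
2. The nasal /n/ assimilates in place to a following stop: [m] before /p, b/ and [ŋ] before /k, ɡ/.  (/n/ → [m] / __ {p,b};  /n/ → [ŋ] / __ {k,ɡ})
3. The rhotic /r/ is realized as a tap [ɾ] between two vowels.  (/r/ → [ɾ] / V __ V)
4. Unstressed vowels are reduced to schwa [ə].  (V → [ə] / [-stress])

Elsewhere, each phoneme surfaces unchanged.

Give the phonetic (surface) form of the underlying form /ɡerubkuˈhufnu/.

/ɡ/ (word-initial): rule 1 targets it, but not immediately after a vowel → unchanged [ɡ].
/e/ — between /ɡ/ and /r/, in an unstressed syllable — surfaces as [ə] (rule 4).
/r/ (between /e/ and /u/) occurs between two vowels → [ɾ] by rule 3.
/u/ (between /r/ and /b/): in an unstressed syllable, so rule 4 applies → [ə].
Rule 1 applies to /b/ (between /u/ and /k/: immediately after a vowel) → [β].
/k/ stays [k].
/u/ (between /k/ and /h/) occurs in an unstressed syllable → [ə] by rule 4.
/h/ — not in any rule's target class → [h].
/u/ — between /h/ and /f/; rule 4 does not apply here → [u].
/f/ — not in any rule's target class → [f].
/n/ (between /f/ and /u/) is in the target of rule 2 but the environment (before a labial or velar stop) is not met → [n].
/u/ — word-final, in an unstressed syllable — surfaces as [ə] (rule 4).

[ɡəɾəβkəˈhufnə]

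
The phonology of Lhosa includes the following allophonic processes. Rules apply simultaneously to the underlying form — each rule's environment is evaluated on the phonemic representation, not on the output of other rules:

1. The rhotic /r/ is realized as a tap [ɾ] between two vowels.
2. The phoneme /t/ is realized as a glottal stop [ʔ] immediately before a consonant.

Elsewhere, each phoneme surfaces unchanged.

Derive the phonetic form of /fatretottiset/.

[faʔretoʔtiset]

/f/ stays [f].
/a/ — not in any rule's target class → [a].
/t/ meets the environment for rule 2 (immediately before a consonant) → [ʔ].
/r/ (between /t/ and /e/) is in the target of rule 1 but the environment (between two vowels) is not met → [r].
/e/ (between /r/ and /t/) is unaffected → [e].
/t/ (between /e/ and /o/) fails the environment for rule 2, so it stays [t].
/o/ (between /t/ and /t/) is unaffected → [o].
/t/ — between /o/ and /t/, immediately before a consonant — surfaces as [ʔ] (rule 2).
/t/ (between /t/ and /i/) fails the environment for rule 2, so it stays [t].
/i/ — not in any rule's target class → [i].
/s/ (between /i/ and /e/) is unaffected → [s].
/e/ stays [e].
/t/ (word-final) is in the target of rule 2 but the environment (immediately before a consonant) is not met → [t].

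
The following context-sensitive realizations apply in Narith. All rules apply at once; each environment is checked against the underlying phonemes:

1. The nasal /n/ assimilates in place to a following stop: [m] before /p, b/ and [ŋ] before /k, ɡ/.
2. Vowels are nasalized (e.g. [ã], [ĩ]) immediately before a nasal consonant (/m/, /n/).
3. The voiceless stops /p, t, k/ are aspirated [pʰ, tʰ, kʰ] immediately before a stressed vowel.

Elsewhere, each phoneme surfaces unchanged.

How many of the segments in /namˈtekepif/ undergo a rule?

Segments that undergo a rule: /a/ → [ã] (rule 2); /t/ → [tʰ] (rule 3).
All other segments surface unchanged.

2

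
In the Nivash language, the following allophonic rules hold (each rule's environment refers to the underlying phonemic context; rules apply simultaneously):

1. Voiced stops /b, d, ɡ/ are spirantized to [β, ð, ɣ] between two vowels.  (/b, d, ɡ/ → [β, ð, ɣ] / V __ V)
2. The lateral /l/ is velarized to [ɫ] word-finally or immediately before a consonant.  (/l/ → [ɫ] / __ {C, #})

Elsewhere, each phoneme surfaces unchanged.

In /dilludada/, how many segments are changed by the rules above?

Segments that undergo a rule: /l/ → [ɫ] (rule 2); /d/ → [ð] (rule 1); /d/ → [ð] (rule 1).
All other segments surface unchanged.

3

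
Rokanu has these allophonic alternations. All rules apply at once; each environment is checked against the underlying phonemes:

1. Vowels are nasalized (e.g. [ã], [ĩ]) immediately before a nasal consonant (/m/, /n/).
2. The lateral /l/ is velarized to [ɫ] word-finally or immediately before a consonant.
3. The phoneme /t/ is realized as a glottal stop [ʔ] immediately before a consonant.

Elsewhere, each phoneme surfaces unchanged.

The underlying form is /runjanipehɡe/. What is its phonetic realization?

[rũnjãnipehɡe]

/r/ — not in any rule's target class → [r].
/u/ — between /r/ and /n/, before a nasal consonant — surfaces as [ũ] (rule 1).
/n/ stays [n].
/j/ (between /n/ and /a/) is unaffected → [j].
/a/ meets the environment for rule 1 (before a nasal consonant) → [ã].
/n/ (between /a/ and /i/) is unaffected → [n].
/i/ (between /n/ and /p/) is in the target of rule 1 but the environment (before a nasal consonant) is not met → [i].
/p/ (between /i/ and /e/): no rule targets it → [p].
/e/ — between /p/ and /h/; rule 1 does not apply here → [e].
/h/ — not in any rule's target class → [h].
/ɡ/ (between /h/ and /e/) is unaffected → [ɡ].
/e/ (word-final) is in the target of rule 1 but the environment (before a nasal consonant) is not met → [e].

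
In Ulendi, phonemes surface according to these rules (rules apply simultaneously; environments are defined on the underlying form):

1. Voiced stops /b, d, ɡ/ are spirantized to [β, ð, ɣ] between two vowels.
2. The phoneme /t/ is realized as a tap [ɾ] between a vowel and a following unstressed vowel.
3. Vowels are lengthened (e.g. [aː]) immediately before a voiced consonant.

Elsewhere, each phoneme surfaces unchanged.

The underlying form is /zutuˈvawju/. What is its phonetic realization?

/z/ stays [z].
/u/ (between /z/ and /t/) is in the target of rule 3 but the environment (before a voiced consonant) is not met → [u].
Rule 2 applies to /t/ (between /u/ and /u/: between a vowel and a following unstressed vowel) → [ɾ].
Rule 3 applies to /u/ (between /t/ and /v/: before a voiced consonant) → [uː].
/v/ — not in any rule's target class → [v].
/a/ meets the environment for rule 3 (before a voiced consonant) → [aː].
/w/ (between /a/ and /j/) is unaffected → [w].
/j/ (between /w/ and /u/) is unaffected → [j].
/u/ (word-final) fails the environment for rule 3, so it stays [u].

[zuɾuːˈvaːwju]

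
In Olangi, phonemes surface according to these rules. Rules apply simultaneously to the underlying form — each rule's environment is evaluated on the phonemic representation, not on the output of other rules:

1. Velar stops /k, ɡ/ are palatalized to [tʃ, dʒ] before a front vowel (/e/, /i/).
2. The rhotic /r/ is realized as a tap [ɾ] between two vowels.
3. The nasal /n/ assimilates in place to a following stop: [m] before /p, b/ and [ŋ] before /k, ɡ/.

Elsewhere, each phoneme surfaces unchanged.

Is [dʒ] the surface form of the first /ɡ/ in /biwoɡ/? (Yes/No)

No

/ɡ/ (word-final) is in the target of rule 1 but the environment (before a front vowel) is not met → [ɡ].
The actual realization is [ɡ], not [dʒ].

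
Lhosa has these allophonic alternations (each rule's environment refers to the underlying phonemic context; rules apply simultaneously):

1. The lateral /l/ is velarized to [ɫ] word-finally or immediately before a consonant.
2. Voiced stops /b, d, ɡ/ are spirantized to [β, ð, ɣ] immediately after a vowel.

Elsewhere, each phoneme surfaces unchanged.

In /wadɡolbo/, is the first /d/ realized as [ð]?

Yes

Rule 2 applies to /d/ (between /a/ and /ɡ/: immediately after a vowel) → [ð].
The actual realization is [ð], which matches [ð].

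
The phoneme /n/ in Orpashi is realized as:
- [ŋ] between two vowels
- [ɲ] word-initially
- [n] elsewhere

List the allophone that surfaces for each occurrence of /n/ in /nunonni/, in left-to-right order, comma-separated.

Occurrence 1 (position 1): word-initially → [ɲ].
Occurrence 2 (position 3): between two vowels → [ŋ].
Occurrence 3 (position 5): no conditioning environment matches → elsewhere allophone [n].
Occurrence 4 (position 6): no conditioning environment matches → elsewhere allophone [n].

[ɲ], [ŋ], [n], [n]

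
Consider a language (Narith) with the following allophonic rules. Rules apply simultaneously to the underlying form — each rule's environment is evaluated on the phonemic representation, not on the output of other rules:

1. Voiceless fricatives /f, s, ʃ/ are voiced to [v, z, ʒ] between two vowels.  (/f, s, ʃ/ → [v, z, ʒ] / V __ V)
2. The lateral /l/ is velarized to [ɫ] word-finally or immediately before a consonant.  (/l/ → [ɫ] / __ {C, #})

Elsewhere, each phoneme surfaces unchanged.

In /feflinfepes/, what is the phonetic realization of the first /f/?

[f]

/f/ (word-initial) fails the environment for rule 1, so it stays [f].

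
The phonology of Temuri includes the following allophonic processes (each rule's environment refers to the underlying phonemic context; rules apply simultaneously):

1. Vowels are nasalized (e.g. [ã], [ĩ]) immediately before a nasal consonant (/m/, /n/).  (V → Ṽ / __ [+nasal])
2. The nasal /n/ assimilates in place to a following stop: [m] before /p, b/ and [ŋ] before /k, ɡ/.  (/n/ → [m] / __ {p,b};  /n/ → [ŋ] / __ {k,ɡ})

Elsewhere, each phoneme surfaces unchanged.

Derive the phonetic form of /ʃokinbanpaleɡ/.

[ʃokĩmbãmpaleɡ]

/ʃ/ — not in any rule's target class → [ʃ].
/o/ (between /ʃ/ and /k/) fails the environment for rule 1, so it stays [o].
/k/ stays [k].
Rule 1 applies to /i/ (between /k/ and /n/: before a nasal consonant) → [ĩ].
/n/ meets the environment for rule 2 (before a labial or velar stop) → [m].
/b/ — not in any rule's target class → [b].
/a/ (between /b/ and /n/) occurs before a nasal consonant → [ã] by rule 1.
/n/ meets the environment for rule 2 (before a labial or velar stop) → [m].
/p/ (between /n/ and /a/) is unaffected → [p].
/a/ — between /p/ and /l/; rule 1 does not apply here → [a].
/l/ stays [l].
/e/ (between /l/ and /ɡ/) fails the environment for rule 1, so it stays [e].
/ɡ/ stays [ɡ].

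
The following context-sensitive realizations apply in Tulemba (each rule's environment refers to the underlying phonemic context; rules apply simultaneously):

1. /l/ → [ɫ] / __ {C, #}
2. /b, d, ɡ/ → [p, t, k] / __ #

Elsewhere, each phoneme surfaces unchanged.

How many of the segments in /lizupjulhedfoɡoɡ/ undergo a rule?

2

Segments that undergo a rule: /l/ → [ɫ] (rule 1); /ɡ/ → [k] (rule 2).
All other segments surface unchanged.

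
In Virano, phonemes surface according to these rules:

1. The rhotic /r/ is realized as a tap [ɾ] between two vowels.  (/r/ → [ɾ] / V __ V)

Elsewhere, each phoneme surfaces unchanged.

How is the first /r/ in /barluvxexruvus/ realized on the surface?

/r/ (between /a/ and /l/): rule 1 targets it, but not between two vowels → unchanged [r].

[r]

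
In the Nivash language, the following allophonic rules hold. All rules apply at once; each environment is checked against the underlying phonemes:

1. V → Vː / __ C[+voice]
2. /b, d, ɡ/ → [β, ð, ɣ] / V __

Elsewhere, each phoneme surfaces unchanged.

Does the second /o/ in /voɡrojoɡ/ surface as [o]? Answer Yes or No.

Rule 1 applies to /o/ (between /r/ and /j/: before a voiced consonant) → [oː].
The actual realization is [oː], not [o].

No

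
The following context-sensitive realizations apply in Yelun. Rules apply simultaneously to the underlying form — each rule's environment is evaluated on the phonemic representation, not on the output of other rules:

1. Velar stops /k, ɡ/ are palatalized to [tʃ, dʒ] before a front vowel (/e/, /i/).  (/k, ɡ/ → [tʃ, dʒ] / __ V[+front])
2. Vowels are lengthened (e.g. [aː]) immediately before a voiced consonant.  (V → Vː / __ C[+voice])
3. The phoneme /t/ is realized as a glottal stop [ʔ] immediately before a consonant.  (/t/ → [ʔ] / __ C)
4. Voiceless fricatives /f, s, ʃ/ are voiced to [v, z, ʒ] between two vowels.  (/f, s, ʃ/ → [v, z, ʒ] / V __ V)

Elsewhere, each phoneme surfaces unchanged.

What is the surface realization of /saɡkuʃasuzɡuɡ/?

/s/ (word-initial): rule 4 targets it, but not between two vowels → unchanged [s].
/a/ — between /s/ and /ɡ/, before a voiced consonant — surfaces as [aː] (rule 2).
/ɡ/ (between /a/ and /k/): rule 1 targets it, but not before a front vowel → unchanged [ɡ].
/k/ (between /ɡ/ and /u/) fails the environment for rule 1, so it stays [k].
/u/ (between /k/ and /ʃ/) is in the target of rule 2 but the environment (before a voiced consonant) is not met → [u].
Rule 4 applies to /ʃ/ (between /u/ and /a/: between two vowels) → [ʒ].
/a/ (between /ʃ/ and /s/) fails the environment for rule 2, so it stays [a].
/s/ (between /a/ and /u/): between two vowels, so rule 4 applies → [z].
/u/ — between /s/ and /z/, before a voiced consonant — surfaces as [uː] (rule 2).
/z/ (between /u/ and /ɡ/): no rule targets it → [z].
/ɡ/ — between /z/ and /u/; rule 1 does not apply here → [ɡ].
/u/ — between /ɡ/ and /ɡ/, before a voiced consonant — surfaces as [uː] (rule 2).
/ɡ/ — word-final; rule 1 does not apply here → [ɡ].

[saːɡkuʒazuːzɡuːɡ]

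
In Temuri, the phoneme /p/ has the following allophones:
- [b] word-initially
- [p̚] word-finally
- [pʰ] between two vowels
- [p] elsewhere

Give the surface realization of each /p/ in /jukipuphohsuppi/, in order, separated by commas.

[pʰ], [p], [p], [p]

Occurrence 1 (position 5): between two vowels → [pʰ].
Occurrence 2 (position 7): no conditioning environment matches → elsewhere allophone [p].
Occurrence 3 (position 13): no conditioning environment matches → elsewhere allophone [p].
Occurrence 4 (position 14): no conditioning environment matches → elsewhere allophone [p].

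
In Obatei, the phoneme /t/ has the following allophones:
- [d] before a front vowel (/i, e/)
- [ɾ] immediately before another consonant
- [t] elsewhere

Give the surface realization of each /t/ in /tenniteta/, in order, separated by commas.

Occurrence 1 (position 1): before a front vowel (/i, e/) → [d].
Occurrence 2 (position 6): before a front vowel (/i, e/) → [d].
Occurrence 3 (position 8): no conditioning environment matches → elsewhere allophone [t].

[d], [d], [t]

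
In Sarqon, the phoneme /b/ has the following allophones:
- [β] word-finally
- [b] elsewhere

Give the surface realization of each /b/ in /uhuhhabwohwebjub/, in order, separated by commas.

Occurrence 1 (position 7): no conditioning environment matches → elsewhere allophone [b].
Occurrence 2 (position 13): no conditioning environment matches → elsewhere allophone [b].
Occurrence 3 (position 16): word-finally → [β].

[b], [b], [β]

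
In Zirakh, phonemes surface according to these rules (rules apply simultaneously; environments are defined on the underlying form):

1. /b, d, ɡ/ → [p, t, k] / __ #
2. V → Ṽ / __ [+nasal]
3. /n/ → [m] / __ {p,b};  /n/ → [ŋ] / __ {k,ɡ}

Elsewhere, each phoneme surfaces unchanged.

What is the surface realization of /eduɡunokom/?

[eduɡũnokõm]

/e/ (word-initial): rule 2 targets it, but not before a nasal consonant → unchanged [e].
/d/ (between /e/ and /u/) is in the target of rule 1 but the environment (word-finally) is not met → [d].
/u/ (between /d/ and /ɡ/) is in the target of rule 2 but the environment (before a nasal consonant) is not met → [u].
/ɡ/ (between /u/ and /u/): rule 1 targets it, but not word-finally → unchanged [ɡ].
/u/ (between /ɡ/ and /n/): before a nasal consonant, so rule 2 applies → [ũ].
/n/ (between /u/ and /o/): rule 3 targets it, but not before a labial or velar stop → unchanged [n].
/o/ (between /n/ and /k/) fails the environment for rule 2, so it stays [o].
/o/ meets the environment for rule 2 (before a nasal consonant) → [õ].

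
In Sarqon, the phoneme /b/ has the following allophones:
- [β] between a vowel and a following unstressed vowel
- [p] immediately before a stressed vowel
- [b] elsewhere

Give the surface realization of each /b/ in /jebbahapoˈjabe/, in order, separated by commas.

[b], [b], [β]

Occurrence 1 (position 3): no conditioning environment matches → elsewhere allophone [b].
Occurrence 2 (position 4): no conditioning environment matches → elsewhere allophone [b].
Occurrence 3 (position 12): between a vowel and a following unstressed vowel → [β].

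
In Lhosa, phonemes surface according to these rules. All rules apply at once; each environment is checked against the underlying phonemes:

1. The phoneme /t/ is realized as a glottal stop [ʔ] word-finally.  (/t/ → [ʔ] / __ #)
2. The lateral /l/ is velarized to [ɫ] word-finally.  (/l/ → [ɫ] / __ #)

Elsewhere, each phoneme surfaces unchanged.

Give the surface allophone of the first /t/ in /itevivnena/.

/t/ (between /i/ and /e/) fails the environment for rule 1, so it stays [t].

[t]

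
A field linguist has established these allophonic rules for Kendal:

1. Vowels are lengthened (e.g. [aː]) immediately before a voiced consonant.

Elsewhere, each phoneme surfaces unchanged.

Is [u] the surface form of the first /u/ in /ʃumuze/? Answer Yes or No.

Rule 1 applies to /u/ (between /ʃ/ and /m/: before a voiced consonant) → [uː].
The actual realization is [uː], not [u].

No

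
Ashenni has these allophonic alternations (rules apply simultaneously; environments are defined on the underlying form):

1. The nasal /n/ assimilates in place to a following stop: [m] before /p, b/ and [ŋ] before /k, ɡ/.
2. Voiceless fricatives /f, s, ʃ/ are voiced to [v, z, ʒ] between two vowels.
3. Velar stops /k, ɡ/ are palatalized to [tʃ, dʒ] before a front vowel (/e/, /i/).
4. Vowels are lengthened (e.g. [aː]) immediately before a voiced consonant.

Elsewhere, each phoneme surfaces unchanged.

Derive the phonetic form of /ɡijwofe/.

[dʒiːjwove]

Rule 3 applies to /ɡ/ (word-initial: before a front vowel) → [dʒ].
/i/ meets the environment for rule 4 (before a voiced consonant) → [iː].
/j/ (between /i/ and /w/) is unaffected → [j].
/w/ (between /j/ and /o/): no rule targets it → [w].
/o/ — between /w/ and /f/; rule 4 does not apply here → [o].
/f/ — between /o/ and /e/, between two vowels — surfaces as [v] (rule 2).
/e/ (word-final) fails the environment for rule 4, so it stays [e].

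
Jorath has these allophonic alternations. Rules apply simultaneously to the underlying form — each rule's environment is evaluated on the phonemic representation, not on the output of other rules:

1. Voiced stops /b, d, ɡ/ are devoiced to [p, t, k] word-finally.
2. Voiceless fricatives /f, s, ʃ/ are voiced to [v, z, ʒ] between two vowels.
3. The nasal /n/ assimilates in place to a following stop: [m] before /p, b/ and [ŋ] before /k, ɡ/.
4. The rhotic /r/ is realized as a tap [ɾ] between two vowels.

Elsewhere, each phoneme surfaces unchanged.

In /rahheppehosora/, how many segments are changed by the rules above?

2

Segments that undergo a rule: /s/ → [z] (rule 2); /r/ → [ɾ] (rule 4).
All other segments surface unchanged.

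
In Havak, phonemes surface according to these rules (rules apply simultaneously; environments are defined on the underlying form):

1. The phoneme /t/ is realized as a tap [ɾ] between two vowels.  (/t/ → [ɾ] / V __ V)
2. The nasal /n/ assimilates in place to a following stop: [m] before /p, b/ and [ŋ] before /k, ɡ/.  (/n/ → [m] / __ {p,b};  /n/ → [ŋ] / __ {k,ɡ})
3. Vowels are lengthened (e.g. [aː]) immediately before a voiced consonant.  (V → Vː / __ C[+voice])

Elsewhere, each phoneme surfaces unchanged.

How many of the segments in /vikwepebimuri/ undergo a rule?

Segments that undergo a rule: /e/ → [eː] (rule 3); /i/ → [iː] (rule 3); /u/ → [uː] (rule 3).
All other segments surface unchanged.

3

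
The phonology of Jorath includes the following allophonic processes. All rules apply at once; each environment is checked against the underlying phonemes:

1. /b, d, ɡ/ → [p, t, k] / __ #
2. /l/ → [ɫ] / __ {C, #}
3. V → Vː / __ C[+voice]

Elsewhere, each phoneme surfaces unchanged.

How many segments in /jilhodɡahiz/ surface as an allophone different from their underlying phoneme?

4

Segments that undergo a rule: /i/ → [iː] (rule 3); /l/ → [ɫ] (rule 2); /o/ → [oː] (rule 3); /i/ → [iː] (rule 3).
All other segments surface unchanged.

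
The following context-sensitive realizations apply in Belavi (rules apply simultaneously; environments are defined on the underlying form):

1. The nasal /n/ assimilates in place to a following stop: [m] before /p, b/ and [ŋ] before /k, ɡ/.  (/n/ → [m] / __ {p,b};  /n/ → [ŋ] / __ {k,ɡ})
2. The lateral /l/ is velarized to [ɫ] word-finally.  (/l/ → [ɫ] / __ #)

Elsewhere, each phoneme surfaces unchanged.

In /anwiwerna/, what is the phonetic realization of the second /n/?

[n]

/n/ (between /r/ and /a/): rule 1 targets it, but not before a labial or velar stop → unchanged [n].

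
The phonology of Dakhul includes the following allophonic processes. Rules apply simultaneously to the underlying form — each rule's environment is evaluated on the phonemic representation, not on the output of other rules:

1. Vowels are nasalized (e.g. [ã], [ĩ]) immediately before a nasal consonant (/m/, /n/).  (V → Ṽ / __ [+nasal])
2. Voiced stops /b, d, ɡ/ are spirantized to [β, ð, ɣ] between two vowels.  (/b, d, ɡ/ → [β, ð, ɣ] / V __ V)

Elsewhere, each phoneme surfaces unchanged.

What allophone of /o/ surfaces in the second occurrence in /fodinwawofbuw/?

/o/ (between /w/ and /f/) fails the environment for rule 1, so it stays [o].

[o]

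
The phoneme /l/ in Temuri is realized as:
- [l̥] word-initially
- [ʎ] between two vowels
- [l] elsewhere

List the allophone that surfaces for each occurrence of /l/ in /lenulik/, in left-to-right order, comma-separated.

Occurrence 1 (position 1): word-initially → [l̥].
Occurrence 2 (position 5): between two vowels → [ʎ].

[l̥], [ʎ]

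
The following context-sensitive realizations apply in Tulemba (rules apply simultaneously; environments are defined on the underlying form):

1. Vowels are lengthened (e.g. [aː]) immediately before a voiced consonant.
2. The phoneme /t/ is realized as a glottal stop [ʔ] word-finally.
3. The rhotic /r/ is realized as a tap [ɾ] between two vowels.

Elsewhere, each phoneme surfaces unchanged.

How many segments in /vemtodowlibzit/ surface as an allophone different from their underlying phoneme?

Segments that undergo a rule: /e/ → [eː] (rule 1); /o/ → [oː] (rule 1); /o/ → [oː] (rule 1); /i/ → [iː] (rule 1); /t/ → [ʔ] (rule 2).
All other segments surface unchanged.

5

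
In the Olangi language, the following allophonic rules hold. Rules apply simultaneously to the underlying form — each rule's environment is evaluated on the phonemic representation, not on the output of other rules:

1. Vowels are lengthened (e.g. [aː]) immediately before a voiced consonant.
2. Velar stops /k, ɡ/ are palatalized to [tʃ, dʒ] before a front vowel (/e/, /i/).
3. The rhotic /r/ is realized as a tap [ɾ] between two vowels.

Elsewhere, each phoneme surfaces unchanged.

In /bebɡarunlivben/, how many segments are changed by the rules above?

6

Segments that undergo a rule: /e/ → [eː] (rule 1); /a/ → [aː] (rule 1); /r/ → [ɾ] (rule 3); /u/ → [uː] (rule 1); /i/ → [iː] (rule 1); /e/ → [eː] (rule 1).
All other segments surface unchanged.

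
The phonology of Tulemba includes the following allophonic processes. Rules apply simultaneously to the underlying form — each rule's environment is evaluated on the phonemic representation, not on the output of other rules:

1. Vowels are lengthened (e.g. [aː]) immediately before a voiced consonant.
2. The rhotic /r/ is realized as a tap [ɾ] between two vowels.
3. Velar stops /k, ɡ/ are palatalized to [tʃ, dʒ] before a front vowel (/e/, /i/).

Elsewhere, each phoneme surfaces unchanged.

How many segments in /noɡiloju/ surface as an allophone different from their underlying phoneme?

Segments that undergo a rule: /o/ → [oː] (rule 1); /ɡ/ → [dʒ] (rule 3); /i/ → [iː] (rule 1); /o/ → [oː] (rule 1).
All other segments surface unchanged.

4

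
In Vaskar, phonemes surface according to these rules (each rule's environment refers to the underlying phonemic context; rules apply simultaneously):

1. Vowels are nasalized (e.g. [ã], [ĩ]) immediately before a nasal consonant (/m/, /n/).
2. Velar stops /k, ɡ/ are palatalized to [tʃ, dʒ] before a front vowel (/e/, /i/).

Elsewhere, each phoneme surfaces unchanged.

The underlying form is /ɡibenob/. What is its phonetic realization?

[dʒibẽnob]

Rule 2 applies to /ɡ/ (word-initial: before a front vowel) → [dʒ].
/i/ (between /ɡ/ and /b/): rule 1 targets it, but not before a nasal consonant → unchanged [i].
/b/ (between /i/ and /e/): no rule targets it → [b].
/e/ meets the environment for rule 1 (before a nasal consonant) → [ẽ].
/n/ (between /e/ and /o/): no rule targets it → [n].
/o/ — between /n/ and /b/; rule 1 does not apply here → [o].
/b/ (word-final) is unaffected → [b].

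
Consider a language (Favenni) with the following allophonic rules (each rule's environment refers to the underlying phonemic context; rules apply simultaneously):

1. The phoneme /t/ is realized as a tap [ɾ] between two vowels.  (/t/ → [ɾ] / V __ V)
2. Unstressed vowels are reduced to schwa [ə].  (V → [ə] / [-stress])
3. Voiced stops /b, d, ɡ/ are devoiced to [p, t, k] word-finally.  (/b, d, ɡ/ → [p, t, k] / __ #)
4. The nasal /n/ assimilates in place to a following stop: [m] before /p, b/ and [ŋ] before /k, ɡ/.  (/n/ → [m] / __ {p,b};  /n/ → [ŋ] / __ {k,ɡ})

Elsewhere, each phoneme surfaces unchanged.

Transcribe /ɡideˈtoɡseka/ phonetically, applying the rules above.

/ɡ/ — word-initial; rule 3 does not apply here → [ɡ].
/i/ (between /ɡ/ and /d/): in an unstressed syllable, so rule 2 applies → [ə].
/d/ (between /i/ and /e/) is in the target of rule 3 but the environment (word-finally) is not met → [d].
/e/ meets the environment for rule 2 (in an unstressed syllable) → [ə].
/t/ (between /e/ and /o/) occurs between two vowels → [ɾ] by rule 1.
/o/ (between /t/ and /ɡ/) is in the target of rule 2 but the environment (in an unstressed syllable) is not met → [o].
/ɡ/ — between /o/ and /s/; rule 3 does not apply here → [ɡ].
/s/ (between /ɡ/ and /e/): no rule targets it → [s].
/e/ (between /s/ and /k/) occurs in an unstressed syllable → [ə] by rule 2.
/k/ (between /e/ and /a/): no rule targets it → [k].
/a/ (word-final) occurs in an unstressed syllable → [ə] by rule 2.

[ɡədəˈɾoɡsəkə]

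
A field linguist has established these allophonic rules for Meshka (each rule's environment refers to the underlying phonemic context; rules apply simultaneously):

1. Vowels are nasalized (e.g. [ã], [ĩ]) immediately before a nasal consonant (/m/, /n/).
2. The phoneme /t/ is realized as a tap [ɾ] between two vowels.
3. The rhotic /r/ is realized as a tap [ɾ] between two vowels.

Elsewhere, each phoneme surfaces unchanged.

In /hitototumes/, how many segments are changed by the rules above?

Segments that undergo a rule: /t/ → [ɾ] (rule 2); /t/ → [ɾ] (rule 2); /t/ → [ɾ] (rule 2); /u/ → [ũ] (rule 1).
All other segments surface unchanged.

4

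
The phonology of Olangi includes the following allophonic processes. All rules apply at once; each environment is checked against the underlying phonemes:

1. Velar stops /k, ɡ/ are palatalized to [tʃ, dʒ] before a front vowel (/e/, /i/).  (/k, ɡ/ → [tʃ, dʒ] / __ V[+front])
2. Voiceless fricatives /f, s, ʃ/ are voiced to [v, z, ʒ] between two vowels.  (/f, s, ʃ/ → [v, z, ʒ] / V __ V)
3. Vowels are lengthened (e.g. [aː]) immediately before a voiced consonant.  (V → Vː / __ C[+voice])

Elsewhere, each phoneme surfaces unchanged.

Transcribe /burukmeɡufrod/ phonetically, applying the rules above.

/b/ (word-initial) is unaffected → [b].
/u/ (between /b/ and /r/): before a voiced consonant, so rule 3 applies → [uː].
/r/ stays [r].
/u/ (between /r/ and /k/) fails the environment for rule 3, so it stays [u].
/k/ — between /u/ and /m/; rule 1 does not apply here → [k].
/m/ (between /k/ and /e/) is unaffected → [m].
/e/ meets the environment for rule 3 (before a voiced consonant) → [eː].
/ɡ/ (between /e/ and /u/) fails the environment for rule 1, so it stays [ɡ].
/u/ — between /ɡ/ and /f/; rule 3 does not apply here → [u].
/f/ — between /u/ and /r/; rule 2 does not apply here → [f].
/r/ (between /f/ and /o/) is unaffected → [r].
/o/ — between /r/ and /d/, before a voiced consonant — surfaces as [oː] (rule 3).
/d/ (word-final) is unaffected → [d].

[buːrukmeːɡufroːd]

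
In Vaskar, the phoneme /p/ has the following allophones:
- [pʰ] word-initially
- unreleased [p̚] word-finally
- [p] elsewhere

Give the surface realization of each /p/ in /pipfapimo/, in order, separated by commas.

[pʰ], [p], [p]

Occurrence 1 (position 1): word-initially → [pʰ].
Occurrence 2 (position 3): no conditioning environment matches → elsewhere allophone [p].
Occurrence 3 (position 6): no conditioning environment matches → elsewhere allophone [p].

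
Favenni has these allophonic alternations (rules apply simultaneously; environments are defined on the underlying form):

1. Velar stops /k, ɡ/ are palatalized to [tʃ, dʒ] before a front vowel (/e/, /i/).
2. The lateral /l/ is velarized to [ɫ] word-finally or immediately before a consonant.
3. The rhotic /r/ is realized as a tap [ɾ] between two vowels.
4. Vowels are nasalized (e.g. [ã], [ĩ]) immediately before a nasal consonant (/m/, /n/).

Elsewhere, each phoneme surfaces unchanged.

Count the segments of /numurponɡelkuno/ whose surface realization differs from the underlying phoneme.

Segments that undergo a rule: /u/ → [ũ] (rule 4); /o/ → [õ] (rule 4); /ɡ/ → [dʒ] (rule 1); /l/ → [ɫ] (rule 2); /u/ → [ũ] (rule 4).
All other segments surface unchanged.

5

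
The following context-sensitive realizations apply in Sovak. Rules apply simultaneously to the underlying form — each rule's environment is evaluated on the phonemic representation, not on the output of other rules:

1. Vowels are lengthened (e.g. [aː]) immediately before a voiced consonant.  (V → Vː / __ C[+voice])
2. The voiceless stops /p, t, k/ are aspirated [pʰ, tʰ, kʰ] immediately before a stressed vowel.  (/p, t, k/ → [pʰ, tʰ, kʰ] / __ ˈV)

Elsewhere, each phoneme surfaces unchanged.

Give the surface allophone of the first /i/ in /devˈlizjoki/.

[iː]

/i/ (between /l/ and /z/): before a voiced consonant, so rule 1 applies → [iː].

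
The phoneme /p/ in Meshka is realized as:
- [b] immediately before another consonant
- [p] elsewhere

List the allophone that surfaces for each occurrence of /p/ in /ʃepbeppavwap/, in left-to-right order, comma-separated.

Occurrence 1 (position 3): immediately before another consonant → [b].
Occurrence 2 (position 6): immediately before another consonant → [b].
Occurrence 3 (position 7): no conditioning environment matches → elsewhere allophone [p].
Occurrence 4 (position 12): no conditioning environment matches → elsewhere allophone [p].

[b], [b], [p], [p]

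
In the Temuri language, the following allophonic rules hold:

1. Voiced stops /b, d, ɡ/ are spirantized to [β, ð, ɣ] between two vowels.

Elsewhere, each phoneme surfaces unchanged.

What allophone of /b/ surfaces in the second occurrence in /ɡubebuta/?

/b/ — between /e/ and /u/, between two vowels — surfaces as [β] (rule 1).

[β]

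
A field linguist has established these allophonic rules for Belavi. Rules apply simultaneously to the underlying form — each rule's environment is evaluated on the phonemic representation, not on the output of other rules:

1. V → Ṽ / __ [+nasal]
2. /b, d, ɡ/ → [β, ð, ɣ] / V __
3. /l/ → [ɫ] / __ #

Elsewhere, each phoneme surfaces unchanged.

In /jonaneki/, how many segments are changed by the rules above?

2

Segments that undergo a rule: /o/ → [õ] (rule 1); /a/ → [ã] (rule 1).
All other segments surface unchanged.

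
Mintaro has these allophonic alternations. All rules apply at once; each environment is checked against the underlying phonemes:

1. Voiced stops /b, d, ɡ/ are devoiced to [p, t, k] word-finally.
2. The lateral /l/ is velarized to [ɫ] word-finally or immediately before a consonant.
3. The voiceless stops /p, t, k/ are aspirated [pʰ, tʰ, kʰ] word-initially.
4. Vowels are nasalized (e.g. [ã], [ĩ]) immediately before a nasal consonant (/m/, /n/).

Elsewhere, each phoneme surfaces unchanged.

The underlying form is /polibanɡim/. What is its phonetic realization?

/p/ (word-initial): word-initially, so rule 3 applies → [pʰ].
/o/ — between /p/ and /l/; rule 4 does not apply here → [o].
/l/ (between /o/ and /i/): rule 2 targets it, but not word-finally or immediately before a consonant → unchanged [l].
/i/ (between /l/ and /b/) fails the environment for rule 4, so it stays [i].
/b/ — between /i/ and /a/; rule 1 does not apply here → [b].
/a/ (between /b/ and /n/): before a nasal consonant, so rule 4 applies → [ã].
/n/ (between /a/ and /ɡ/) is unaffected → [n].
/ɡ/ (between /n/ and /i/) fails the environment for rule 1, so it stays [ɡ].
Rule 4 applies to /i/ (between /ɡ/ and /m/: before a nasal consonant) → [ĩ].
/m/ (word-final): no rule targets it → [m].

[pʰolibãnɡĩm]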